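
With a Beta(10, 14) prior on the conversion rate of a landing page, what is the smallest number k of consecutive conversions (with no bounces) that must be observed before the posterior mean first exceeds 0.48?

k = 3

After k conversions and 0 bounces the posterior is Beta(10+k, 14), with mean (10+k)/(10+14+k).
Set (10+k)/(24+k) > 0.48 and solve: k > (0.48·24 − 10)/(1 − 0.48) = 2.923.
The smallest integer exceeding 2.923 is 3, and checking k=3: (13)/(27) = 0.4815 > 0.48.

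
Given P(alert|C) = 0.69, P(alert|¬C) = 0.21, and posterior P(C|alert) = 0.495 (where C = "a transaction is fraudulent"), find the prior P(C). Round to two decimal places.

Bayes' rule in odds form gives O(C|E) = O(C)·[P(E|C)/P(E|¬C)], hence O(C) = O(C|E)/LR.
Posterior odds = 0.495/(1−0.495) = 0.9802. LR = 0.69/0.21 = 3.2857.
Prior odds = 0.9802/3.2857 = 0.2983, so P(C) = 0.2983/(1+0.2983) ≈ 0.23.

P(C) = 0.23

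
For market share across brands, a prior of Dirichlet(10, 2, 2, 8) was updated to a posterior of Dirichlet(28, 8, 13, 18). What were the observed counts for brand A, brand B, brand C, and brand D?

counts (18, 6, 11, 10)

For a Dirichlet(α) prior with multinomial counts c, the posterior is Dirichlet(α + c) componentwise.
Counts are posterior − prior componentwise: 28−10=18, 8−2=6, 13−2=11, 18−8=10.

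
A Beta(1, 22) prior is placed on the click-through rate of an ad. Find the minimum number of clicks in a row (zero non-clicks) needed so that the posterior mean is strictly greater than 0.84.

k = 115

After k clicks and 0 non-clicks the posterior is Beta(1+k, 22), with mean (1+k)/(1+22+k).
Set (1+k)/(23+k) > 0.84 and solve: k > (0.84·23 − 1)/(1 − 0.84) = 114.500.
The smallest integer exceeding 114.500 is 115.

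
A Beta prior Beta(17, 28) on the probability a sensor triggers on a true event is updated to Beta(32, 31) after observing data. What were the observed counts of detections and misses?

15 detections and 3 misses

A Beta(a, b) prior with s successes and f failures in binomial data gives a Beta(a+s, b+f) posterior.
So s = 32 − 17 = 15 and f = 31 − 28 = 3.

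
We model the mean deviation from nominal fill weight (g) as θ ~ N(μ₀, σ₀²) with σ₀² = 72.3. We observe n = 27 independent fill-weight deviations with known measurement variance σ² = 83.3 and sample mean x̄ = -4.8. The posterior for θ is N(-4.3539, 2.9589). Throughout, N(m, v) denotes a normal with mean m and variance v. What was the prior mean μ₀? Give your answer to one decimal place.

With known observation variance, the Normal–Normal posterior has precision τ_n = τ₀ + n/σ² and mean μ_n = (τ₀μ₀ + (n/σ²)x̄)/τ_n.
Here τ₀ = 1/72.3 = 0.013831 and τ_data = 27/83.3 = 0.324130, so τ_n = 0.337961.
Rearranging for μ₀: μ₀ = (μ_n·τ_n − τ_data·x̄)/τ₀ = (-4.3539·0.337961 − 0.324130·-4.8) / 0.013831 = 0.084376/0.013831 ≈ 6.1.

μ₀ = 6.1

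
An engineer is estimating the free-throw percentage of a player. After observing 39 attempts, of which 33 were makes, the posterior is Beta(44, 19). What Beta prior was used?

Beta(11, 13)

Under Beta–binomial conjugacy the posterior parameters are (a+s, b+f).
Subtract the data counts: 44−33=11, 19−6=13.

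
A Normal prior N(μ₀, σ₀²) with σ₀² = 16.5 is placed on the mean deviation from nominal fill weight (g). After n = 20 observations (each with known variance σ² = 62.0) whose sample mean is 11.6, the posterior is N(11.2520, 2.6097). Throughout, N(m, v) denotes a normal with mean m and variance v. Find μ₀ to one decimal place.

With known observation variance, the Normal–Normal posterior has precision τ_n = τ₀ + n/σ² and mean μ_n = (τ₀μ₀ + (n/σ²)x̄)/τ_n.
Here τ₀ = 1/16.5 = 0.060606 and τ_data = 20/62.0 = 0.322581, so τ_n = 0.383187.
Rearranging for μ₀: μ₀ = (μ_n·τ_n − τ_data·x̄)/τ₀ = (11.2520·0.383187 − 0.322581·11.6) / 0.060606 = 0.569681/0.060606 ≈ 9.4.

μ₀ = 9.4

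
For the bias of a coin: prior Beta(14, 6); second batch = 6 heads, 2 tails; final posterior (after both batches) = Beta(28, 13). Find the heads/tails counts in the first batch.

8 heads and 5 tails

Sequential conjugate updates are equivalent to a single update on the pooled data, so total successes = posterior α − prior α and total failures = posterior β − prior β.
Total across both batches: 28−14=14 heads, 13−6=7 tails.
Subtract the second batch: 14−6=8 heads and 7−2=5 tails.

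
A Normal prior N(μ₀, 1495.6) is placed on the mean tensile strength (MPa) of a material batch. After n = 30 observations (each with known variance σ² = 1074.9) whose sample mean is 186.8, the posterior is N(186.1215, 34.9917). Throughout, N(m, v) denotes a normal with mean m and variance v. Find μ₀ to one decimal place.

μ₀ = 157.8

With known observation variance, the Normal–Normal posterior has precision τ_n = τ₀ + n/σ² and mean μ_n = (τ₀μ₀ + (n/σ²)x̄)/τ_n.
Here τ₀ = 1/1495.6 = 0.000669 and τ_data = 30/1074.9 = 0.027910, so τ_n = 0.028579.
Rearranging for μ₀: μ₀ = (μ_n·τ_n − τ_data·x̄)/τ₀ = (186.1215·0.028579 − 0.027910·186.8) / 0.000669 = 0.105578/0.000669 ≈ 157.8.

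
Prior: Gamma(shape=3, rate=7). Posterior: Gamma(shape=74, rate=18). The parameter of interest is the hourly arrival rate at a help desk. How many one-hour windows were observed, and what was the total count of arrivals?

n = 11 one-hour windows with total 71 arrivals

Gamma–Poisson conjugacy: posterior shape = α + Σxᵢ, posterior rate = β + n.
Matching: Σxᵢ = 74 − 3 = 71 and n = 18 − 7 = 11.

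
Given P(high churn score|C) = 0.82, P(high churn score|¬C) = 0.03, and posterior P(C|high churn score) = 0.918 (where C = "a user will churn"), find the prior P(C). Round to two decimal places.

P(C) = 0.29

In odds form, posterior odds = prior odds × likelihood ratio, so prior odds = posterior odds ÷ LR.
Posterior odds = 0.918/(1−0.918) = 11.1951. LR = 0.82/0.03 = 27.3333.
Prior odds = 11.1951/27.3333 = 0.4096, so P(C) = 0.4096/(1+0.4096) ≈ 0.29.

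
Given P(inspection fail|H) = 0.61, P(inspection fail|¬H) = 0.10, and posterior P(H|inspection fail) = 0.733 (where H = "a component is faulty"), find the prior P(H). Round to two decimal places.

In odds form, posterior odds = prior odds × likelihood ratio, so prior odds = posterior odds ÷ LR.
Posterior odds = 0.733/(1−0.733) = 2.7453. LR = 0.61/0.10 = 6.1000.
Prior odds = 2.7453/6.1000 = 0.4500, so P(H) = 0.4500/(1+0.4500) ≈ 0.31.

P(H) = 0.31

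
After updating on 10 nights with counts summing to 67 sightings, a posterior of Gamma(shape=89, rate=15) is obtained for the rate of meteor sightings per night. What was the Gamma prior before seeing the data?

Gamma–Poisson conjugacy: posterior shape = α + Σxᵢ, posterior rate = β + n.
So α = 89 − 67 = 22 and β = 15 − 10 = 5.

Gamma(shape=22, rate=5)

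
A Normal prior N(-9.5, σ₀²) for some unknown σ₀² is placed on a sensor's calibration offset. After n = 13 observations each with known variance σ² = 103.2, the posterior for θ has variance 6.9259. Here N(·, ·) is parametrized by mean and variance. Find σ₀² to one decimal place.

For the Normal–Normal model with known σ², precisions add: τ_n = τ₀ + n/σ².
So 1/σ₀² = 1/6.9259 − 13/103.2 = 0.144386 − 0.125969 = 0.018417.
Hence σ₀² = 1/0.018417 ≈ 54.3.

σ₀² = 54.3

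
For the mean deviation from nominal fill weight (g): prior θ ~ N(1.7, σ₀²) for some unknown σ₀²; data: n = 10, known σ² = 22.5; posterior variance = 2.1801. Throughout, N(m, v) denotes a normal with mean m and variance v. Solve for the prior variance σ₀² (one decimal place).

For the Normal–Normal model with known σ², precisions add: τ_n = τ₀ + n/σ².
So 1/σ₀² = 1/2.1801 − 10/22.5 = 0.458695 − 0.444444 = 0.014251.
Hence σ₀² = 1/0.014251 ≈ 70.2.

σ₀² = 70.2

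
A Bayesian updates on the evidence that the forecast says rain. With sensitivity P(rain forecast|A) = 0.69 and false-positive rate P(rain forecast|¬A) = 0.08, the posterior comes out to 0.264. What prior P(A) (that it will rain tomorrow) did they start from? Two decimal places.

P(A) = 0.04

In odds form, posterior odds = prior odds × likelihood ratio, so prior odds = posterior odds ÷ LR.
Posterior odds = 0.264/(1−0.264) = 0.3587. LR = 0.69/0.08 = 8.6250.
Prior odds = 0.3587/8.6250 = 0.0416, so P(A) = 0.0416/(1+0.0416) ≈ 0.04.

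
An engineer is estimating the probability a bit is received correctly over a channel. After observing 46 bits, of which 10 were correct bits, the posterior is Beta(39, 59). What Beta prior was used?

Beta(29, 23)

A Beta(α, β) prior with s successes and f failures in binomial data gives a Beta(α+s, β+f) posterior.
Subtract the data counts: 39−10=29, 59−36=23.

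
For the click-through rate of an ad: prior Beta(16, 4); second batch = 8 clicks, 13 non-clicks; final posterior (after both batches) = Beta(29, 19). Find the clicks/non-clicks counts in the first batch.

5 clicks and 2 non-clicks

Sequential conjugate updates are equivalent to a single update on the pooled data, so total successes = posterior α − prior α and total failures = posterior β − prior β.
Total across both batches: 29−16=13 clicks, 19−4=15 non-clicks.
Subtract the second batch: 13−8=5 clicks and 15−13=2 non-clicks.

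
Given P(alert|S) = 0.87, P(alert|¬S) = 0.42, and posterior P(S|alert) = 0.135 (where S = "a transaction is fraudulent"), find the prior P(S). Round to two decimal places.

Bayes' rule in odds form gives O(S|E) = O(S)·[P(E|S)/P(E|¬S)], hence O(S) = O(S|E)/LR.
Posterior odds = 0.135/(1−0.135) = 0.1561. LR = 0.87/0.42 = 2.0714.
Prior odds = 0.1561/2.0714 = 0.0754, so P(S) = 0.0754/(1+0.0754) ≈ 0.07.

P(S) = 0.07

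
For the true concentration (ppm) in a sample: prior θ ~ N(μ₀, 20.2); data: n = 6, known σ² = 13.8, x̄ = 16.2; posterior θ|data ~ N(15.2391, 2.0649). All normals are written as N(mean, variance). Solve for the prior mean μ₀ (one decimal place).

The posterior mean is a precision-weighted average: μ_n = (τ₀μ₀ + τ_data·x̄)/(τ₀+τ_data), with τ₀=1/σ₀² and τ_data=n/σ².
Here τ₀ = 1/20.2 = 0.049505 and τ_data = 6/13.8 = 0.434783, so τ_n = 0.484288.
Rearranging for μ₀: μ₀ = (μ_n·τ_n − τ_data·x̄)/τ₀ = (15.2391·0.484288 − 0.434783·16.2) / 0.049505 = 0.336629/0.049505 ≈ 6.8.

μ₀ = 6.8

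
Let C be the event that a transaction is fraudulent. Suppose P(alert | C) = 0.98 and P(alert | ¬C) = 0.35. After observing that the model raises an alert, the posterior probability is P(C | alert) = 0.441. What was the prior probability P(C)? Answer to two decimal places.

P(C) = 0.22

Bayes' rule in odds form gives O(C|E) = O(C)·[P(E|C)/P(E|¬C)], hence O(C) = O(C|E)/LR.
Posterior odds = 0.441/(1−0.441) = 0.7889. LR = 0.98/0.35 = 2.8000.
Prior odds = 0.7889/2.8000 = 0.2818, so P(C) = 0.2818/(1+0.2818) ≈ 0.22.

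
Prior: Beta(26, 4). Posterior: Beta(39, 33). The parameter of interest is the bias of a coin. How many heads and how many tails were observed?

13 heads and 29 tails

Beta is conjugate to the binomial likelihood: posterior = Beta(α+s, β+f).
So s = 39 − 26 = 13 and f = 33 − 4 = 29.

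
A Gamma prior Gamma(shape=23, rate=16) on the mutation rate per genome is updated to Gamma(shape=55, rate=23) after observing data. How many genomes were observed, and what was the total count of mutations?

n = 7 genomes with total 32 mutations

Gamma–Poisson conjugacy: posterior shape = α + Σxᵢ, posterior rate = β + n.
Matching: Σxᵢ = 55 − 23 = 32 and n = 23 − 16 = 7.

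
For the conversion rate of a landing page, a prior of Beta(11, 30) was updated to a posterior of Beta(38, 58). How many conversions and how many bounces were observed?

Beta is conjugate to the binomial likelihood: posterior = Beta(a+s, b+f).
Match parameters: s=38−11=27, f=58−30=28.

27 conversions and 28 bounces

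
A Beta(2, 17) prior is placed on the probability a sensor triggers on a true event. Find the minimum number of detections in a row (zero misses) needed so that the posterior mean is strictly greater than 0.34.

After k detections and 0 misses the posterior is Beta(2+k, 17), with mean (2+k)/(2+17+k).
Set (2+k)/(19+k) > 0.34 and solve: k > (0.34·19 − 2)/(1 − 0.34) = 6.758.
The smallest integer exceeding 6.758 is 7.

k = 7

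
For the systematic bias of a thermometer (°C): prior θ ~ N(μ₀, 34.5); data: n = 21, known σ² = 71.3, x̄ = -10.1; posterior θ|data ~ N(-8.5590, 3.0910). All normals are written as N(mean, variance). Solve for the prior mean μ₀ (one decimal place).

μ₀ = 7.1

With known observation variance, the Normal–Normal posterior has precision τ_n = τ₀ + n/σ² and mean μ_n = (τ₀μ₀ + (n/σ²)x̄)/τ_n.
Here τ₀ = 1/34.5 = 0.028986 and τ_data = 21/71.3 = 0.294530, so τ_n = 0.323516.
Rearranging for μ₀: μ₀ = (μ_n·τ_n − τ_data·x̄)/τ₀ = (-8.5590·0.323516 − 0.294530·-10.1) / 0.028986 = 0.205780/0.028986 ≈ 7.1.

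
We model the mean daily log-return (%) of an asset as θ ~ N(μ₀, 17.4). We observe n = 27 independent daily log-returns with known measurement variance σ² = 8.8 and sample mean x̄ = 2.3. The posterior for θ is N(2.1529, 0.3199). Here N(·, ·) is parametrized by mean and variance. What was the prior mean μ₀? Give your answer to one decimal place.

μ₀ = -5.7

The posterior mean is a precision-weighted average: μ_n = (τ₀μ₀ + τ_data·x̄)/(τ₀+τ_data), with τ₀=1/σ₀² and τ_data=n/σ².
Here τ₀ = 1/17.4 = 0.057471 and τ_data = 27/8.8 = 3.068182, so τ_n = 3.125653.
Rearranging for μ₀: μ₀ = (μ_n·τ_n − τ_data·x̄)/τ₀ = (2.1529·3.125653 − 3.068182·2.3) / 0.057471 = -0.327600/0.057471 ≈ -5.7.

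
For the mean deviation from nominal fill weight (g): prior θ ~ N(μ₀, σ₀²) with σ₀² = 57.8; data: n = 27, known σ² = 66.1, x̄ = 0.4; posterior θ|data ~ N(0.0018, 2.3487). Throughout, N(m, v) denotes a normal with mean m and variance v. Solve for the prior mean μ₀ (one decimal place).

With known observation variance, the Normal–Normal posterior has precision τ_n = τ₀ + n/σ² and mean μ_n = (τ₀μ₀ + (n/σ²)x̄)/τ_n.
Here τ₀ = 1/57.8 = 0.017301 and τ_data = 27/66.1 = 0.408472, so τ_n = 0.425773.
Rearranging for μ₀: μ₀ = (μ_n·τ_n − τ_data·x̄)/τ₀ = (0.0018·0.425773 − 0.408472·0.4) / 0.017301 = -0.162622/0.017301 ≈ -9.4.

μ₀ = -9.4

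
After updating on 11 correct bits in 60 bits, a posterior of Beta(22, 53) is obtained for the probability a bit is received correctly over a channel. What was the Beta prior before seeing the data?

Beta is conjugate to the binomial likelihood: posterior = Beta(α+s, β+f).
Subtract the data counts: 22−11=11, 53−49=4.

Beta(11, 4)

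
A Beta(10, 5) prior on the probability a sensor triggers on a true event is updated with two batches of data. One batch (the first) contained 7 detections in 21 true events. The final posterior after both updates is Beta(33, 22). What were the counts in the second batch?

Because Beta–binomial updating is additive in the counts, the combined data contributed (α_post−α_prior, β_post−β_prior) successes and failures.
Total across both batches: 33−10=23 detections, 22−5=17 misses.
Subtract the first batch: 23−7=16 detections and 17−14=3 misses.

16 detections and 3 misses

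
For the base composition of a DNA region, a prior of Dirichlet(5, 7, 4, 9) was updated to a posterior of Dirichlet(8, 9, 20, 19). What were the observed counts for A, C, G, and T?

For a Dirichlet(α) prior with multinomial counts c, the posterior is Dirichlet(α + c) componentwise.
Counts are posterior − prior componentwise: 8−5=3, 9−7=2, 20−4=16, 19−9=10.

counts (3, 2, 16, 10)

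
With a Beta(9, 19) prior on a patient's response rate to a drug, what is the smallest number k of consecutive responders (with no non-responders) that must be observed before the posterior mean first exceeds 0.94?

k = 289

After k responders and 0 non-responders the posterior is Beta(9+k, 19), with mean (9+k)/(9+19+k).
Set (9+k)/(28+k) > 0.94 and solve: k > (0.94·28 − 9)/(1 − 0.94) = 288.667.
The smallest integer exceeding 288.667 is 289, and checking k=289: (298)/(317) = 0.9401 > 0.94.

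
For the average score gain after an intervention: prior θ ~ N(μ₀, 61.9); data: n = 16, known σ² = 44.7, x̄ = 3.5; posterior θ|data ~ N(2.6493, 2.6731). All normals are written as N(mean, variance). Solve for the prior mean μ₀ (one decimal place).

The posterior mean is a precision-weighted average: μ_n = (τ₀μ₀ + τ_data·x̄)/(τ₀+τ_data), with τ₀=1/σ₀² and τ_data=n/σ².
Here τ₀ = 1/61.9 = 0.016155 and τ_data = 16/44.7 = 0.357942, so τ_n = 0.374097.
Rearranging for μ₀: μ₀ = (μ_n·τ_n − τ_data·x̄)/τ₀ = (2.6493·0.374097 − 0.357942·3.5) / 0.016155 = -0.261702/0.016155 ≈ -16.2.

μ₀ = -16.2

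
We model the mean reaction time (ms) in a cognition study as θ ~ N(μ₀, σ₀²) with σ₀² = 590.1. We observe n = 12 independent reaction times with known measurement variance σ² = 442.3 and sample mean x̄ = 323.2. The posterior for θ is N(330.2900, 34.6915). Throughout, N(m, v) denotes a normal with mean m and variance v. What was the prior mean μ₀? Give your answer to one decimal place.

μ₀ = 443.8

The posterior mean is a precision-weighted average: μ_n = (τ₀μ₀ + τ_data·x̄)/(τ₀+τ_data), with τ₀=1/σ₀² and τ_data=n/σ².
Here τ₀ = 1/590.1 = 0.001695 and τ_data = 12/442.3 = 0.027131, so τ_n = 0.028826.
Rearranging for μ₀: μ₀ = (μ_n·τ_n − τ_data·x̄)/τ₀ = (330.2900·0.028826 − 0.027131·323.2) / 0.001695 = 0.752200/0.001695 ≈ 443.8.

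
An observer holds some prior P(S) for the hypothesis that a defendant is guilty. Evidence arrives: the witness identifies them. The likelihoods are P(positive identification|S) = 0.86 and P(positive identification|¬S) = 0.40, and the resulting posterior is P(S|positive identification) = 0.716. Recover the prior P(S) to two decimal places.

Bayes' rule in odds form gives O(S|E) = O(S)·[P(E|S)/P(E|¬S)], hence O(S) = O(S|E)/LR.
Posterior odds = 0.716/(1−0.716) = 2.5211. LR = 0.86/0.40 = 2.1500.
Prior odds = 2.5211/2.1500 = 1.1726, so P(S) = 1.1726/(1+1.1726) ≈ 0.54.

P(S) = 0.54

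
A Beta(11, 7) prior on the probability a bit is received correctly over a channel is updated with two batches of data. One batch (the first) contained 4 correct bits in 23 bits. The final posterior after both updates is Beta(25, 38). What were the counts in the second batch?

Because Beta–binomial updating is additive in the counts, the combined data contributed (α_post−α_prior, β_post−β_prior) successes and failures.
Total across both batches: 25−11=14 correct bits, 38−7=31 errors.
Subtract the first batch: 14−4=10 correct bits and 31−19=12 errors.

10 correct bits and 12 errors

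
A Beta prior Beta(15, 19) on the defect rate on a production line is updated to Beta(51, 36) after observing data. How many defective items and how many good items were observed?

A Beta(a, b) prior with s successes and f failures in binomial data gives a Beta(a+s, b+f) posterior.
So s = 51 − 15 = 36 and f = 36 − 19 = 17.

36 defective items and 17 good items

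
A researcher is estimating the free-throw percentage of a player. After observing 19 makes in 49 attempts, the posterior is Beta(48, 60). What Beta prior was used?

Under Beta–binomial conjugacy the posterior parameters are (α+s, β+f).
Subtract the data counts: 48−19=29, 60−30=30.

Beta(29, 30)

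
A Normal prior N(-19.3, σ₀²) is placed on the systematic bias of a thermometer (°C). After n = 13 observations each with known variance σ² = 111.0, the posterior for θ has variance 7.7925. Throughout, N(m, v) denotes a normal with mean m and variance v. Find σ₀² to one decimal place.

σ₀² = 89.2

For the Normal–Normal model with known σ², precisions add: τ_n = τ₀ + n/σ².
So 1/σ₀² = 1/7.7925 − 13/111.0 = 0.128329 − 0.117117 = 0.011212.
Hence σ₀² = 1/0.011212 ≈ 89.2.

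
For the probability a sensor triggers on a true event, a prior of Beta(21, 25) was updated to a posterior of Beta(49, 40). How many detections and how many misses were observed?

Beta is conjugate to the binomial likelihood: posterior = Beta(α+s, β+f).
Match parameters: s=49−21=28, f=40−25=15.

28 detections and 15 misses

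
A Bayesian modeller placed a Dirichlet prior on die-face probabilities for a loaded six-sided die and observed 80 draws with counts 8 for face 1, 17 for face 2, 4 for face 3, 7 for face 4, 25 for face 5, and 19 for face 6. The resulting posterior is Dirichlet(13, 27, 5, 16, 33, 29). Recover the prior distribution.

For a Dirichlet(α) prior with multinomial counts c, the posterior is Dirichlet(α + c) componentwise.
Subtract each count from the matching posterior parameter: 13−8=5, 27−17=10, 5−4=1, 16−7=9, 33−25=8, 29−19=10.

Dirichlet(5, 10, 1, 9, 8, 10)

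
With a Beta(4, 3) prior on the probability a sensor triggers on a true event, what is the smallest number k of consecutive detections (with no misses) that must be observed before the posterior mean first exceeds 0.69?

After k detections and 0 misses the posterior is Beta(4+k, 3), with mean (4+k)/(4+3+k).
Set (4+k)/(7+k) > 0.69 and solve: k > (0.69·7 − 4)/(1 − 0.69) = 2.677.
The smallest integer exceeding 2.677 is 3.

k = 3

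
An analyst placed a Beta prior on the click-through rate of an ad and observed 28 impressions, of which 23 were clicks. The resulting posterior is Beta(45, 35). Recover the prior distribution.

Beta(22, 30)

A Beta(α, β) prior with s successes and f failures in binomial data gives a Beta(α+s, β+f) posterior.
Subtract the data counts: 45−23=22, 35−5=30.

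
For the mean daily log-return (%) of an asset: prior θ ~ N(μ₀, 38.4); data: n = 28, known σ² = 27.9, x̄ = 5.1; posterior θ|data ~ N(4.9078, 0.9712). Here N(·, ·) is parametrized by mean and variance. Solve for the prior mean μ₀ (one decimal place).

μ₀ = -2.5

The posterior mean is a precision-weighted average: μ_n = (τ₀μ₀ + τ_data·x̄)/(τ₀+τ_data), with τ₀=1/σ₀² and τ_data=n/σ².
Here τ₀ = 1/38.4 = 0.026042 and τ_data = 28/27.9 = 1.003584, so τ_n = 1.029626.
Rearranging for μ₀: μ₀ = (μ_n·τ_n − τ_data·x̄)/τ₀ = (4.9078·1.029626 − 1.003584·5.1) / 0.026042 = -0.065080/0.026042 ≈ -2.5.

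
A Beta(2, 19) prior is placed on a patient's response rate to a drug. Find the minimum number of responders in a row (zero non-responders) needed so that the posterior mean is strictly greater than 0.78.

k = 66

After k responders and 0 non-responders the posterior is Beta(2+k, 19), with mean (2+k)/(2+19+k).
Set (2+k)/(21+k) > 0.78 and solve: k > (0.78·21 − 2)/(1 − 0.78) = 65.364.
The smallest integer exceeding 65.364 is 66, and checking k=66: (68)/(87) = 0.7816 > 0.78.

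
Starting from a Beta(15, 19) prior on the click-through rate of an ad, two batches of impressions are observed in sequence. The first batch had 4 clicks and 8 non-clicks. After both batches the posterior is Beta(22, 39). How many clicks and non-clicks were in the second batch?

3 clicks and 12 non-clicks

Because Beta–binomial updating is additive in the counts, the combined data contributed (α_post−α_prior, β_post−β_prior) successes and failures.
Total across both batches: 22−15=7 clicks, 39−19=20 non-clicks.
Subtract the first batch: 7−4=3 clicks and 20−8=12 non-clicks.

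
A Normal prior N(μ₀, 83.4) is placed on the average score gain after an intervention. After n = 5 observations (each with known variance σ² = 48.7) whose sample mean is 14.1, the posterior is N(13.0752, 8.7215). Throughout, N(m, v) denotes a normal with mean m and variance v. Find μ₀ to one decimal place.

With known observation variance, the Normal–Normal posterior has precision τ_n = τ₀ + n/σ² and mean μ_n = (τ₀μ₀ + (n/σ²)x̄)/τ_n.
Here τ₀ = 1/83.4 = 0.011990 and τ_data = 5/48.7 = 0.102669, so τ_n = 0.114659.
Rearranging for μ₀: μ₀ = (μ_n·τ_n − τ_data·x̄)/τ₀ = (13.0752·0.114659 − 0.102669·14.1) / 0.011990 = 0.051556/0.011990 ≈ 4.3.

μ₀ = 4.3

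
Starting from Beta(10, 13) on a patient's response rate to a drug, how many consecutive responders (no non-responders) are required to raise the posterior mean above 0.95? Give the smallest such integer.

k = 238

After k responders and 0 non-responders the posterior is Beta(10+k, 13), with mean (10+k)/(10+13+k).
Set (10+k)/(23+k) > 0.95 and solve: k > (0.95·23 − 10)/(1 − 0.95) = 237.000.
The smallest integer exceeding 237.000 is 238.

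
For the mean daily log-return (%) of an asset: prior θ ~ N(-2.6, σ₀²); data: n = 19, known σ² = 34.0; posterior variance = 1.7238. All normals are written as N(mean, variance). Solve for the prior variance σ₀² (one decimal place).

σ₀² = 47.0

For the Normal–Normal model with known σ², precisions add: τ_n = τ₀ + n/σ².
So 1/σ₀² = 1/1.7238 − 19/34.0 = 0.580114 − 0.558824 = 0.021290.
Hence σ₀² = 1/0.021290 ≈ 47.0.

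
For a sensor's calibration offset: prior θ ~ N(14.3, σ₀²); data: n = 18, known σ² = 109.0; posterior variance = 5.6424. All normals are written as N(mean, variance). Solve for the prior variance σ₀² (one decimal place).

σ₀² = 82.7

For the Normal–Normal model with known σ², precisions add: τ_n = τ₀ + n/σ².
So 1/σ₀² = 1/5.6424 − 18/109.0 = 0.177230 − 0.165138 = 0.012092.
Hence σ₀² = 1/0.012092 ≈ 82.7.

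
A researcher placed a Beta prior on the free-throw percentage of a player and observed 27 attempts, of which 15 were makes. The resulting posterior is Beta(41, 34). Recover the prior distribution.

Beta(26, 22)

A Beta(a, b) prior with s successes and f failures in binomial data gives a Beta(a+s, b+f) posterior.
So a = 41 − 15 = 26 and b = 34 − 12 = 22.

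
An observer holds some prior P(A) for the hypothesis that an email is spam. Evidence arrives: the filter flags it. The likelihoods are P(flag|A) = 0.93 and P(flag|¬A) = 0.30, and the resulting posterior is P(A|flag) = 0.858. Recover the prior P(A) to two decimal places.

P(A) = 0.66

Bayes' rule in odds form gives O(A|E) = O(A)·[P(E|A)/P(E|¬A)], hence O(A) = O(A|E)/LR.
Posterior odds = 0.858/(1−0.858) = 6.0423. LR = 0.93/0.30 = 3.1000.
Prior odds = 6.0423/3.1000 = 1.9491, so P(A) = 1.9491/(1+1.9491) ≈ 0.66.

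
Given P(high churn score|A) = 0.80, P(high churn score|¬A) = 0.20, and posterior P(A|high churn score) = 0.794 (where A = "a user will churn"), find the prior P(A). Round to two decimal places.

P(A) = 0.49

In odds form, posterior odds = prior odds × likelihood ratio, so prior odds = posterior odds ÷ LR.
Posterior odds = 0.794/(1−0.794) = 3.8544. LR = 0.80/0.20 = 4.0000.
Prior odds = 3.8544/4.0000 = 0.9636, so P(A) = 0.9636/(1+0.9636) ≈ 0.49.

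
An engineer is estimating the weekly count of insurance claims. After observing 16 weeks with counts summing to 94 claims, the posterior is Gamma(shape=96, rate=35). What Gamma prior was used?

Gamma(shape=2, rate=19)

Gamma–Poisson conjugacy: posterior shape = α + Σxᵢ, posterior rate = β + n.
So α = 96 − 94 = 2 and β = 35 − 16 = 19.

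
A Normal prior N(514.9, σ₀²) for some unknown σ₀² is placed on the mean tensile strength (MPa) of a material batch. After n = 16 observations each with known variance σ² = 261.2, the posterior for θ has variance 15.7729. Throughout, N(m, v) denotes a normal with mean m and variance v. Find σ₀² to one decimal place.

σ₀² = 466.4

For the Normal–Normal model with known σ², precisions add: τ_n = τ₀ + n/σ².
So 1/σ₀² = 1/15.7729 − 16/261.2 = 0.063400 − 0.061256 = 0.002144.
Hence σ₀² = 1/0.002144 ≈ 466.4.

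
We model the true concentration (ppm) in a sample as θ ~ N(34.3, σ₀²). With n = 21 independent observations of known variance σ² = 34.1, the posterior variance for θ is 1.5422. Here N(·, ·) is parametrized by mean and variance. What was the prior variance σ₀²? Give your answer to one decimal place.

Posterior precision equals prior precision plus data precision: 1/σ_n² = 1/σ₀² + n/σ².
So 1/σ₀² = 1/1.5422 − 21/34.1 = 0.648424 − 0.615836 = 0.032588.
Hence σ₀² = 1/0.032588 ≈ 30.7.

σ₀² = 30.7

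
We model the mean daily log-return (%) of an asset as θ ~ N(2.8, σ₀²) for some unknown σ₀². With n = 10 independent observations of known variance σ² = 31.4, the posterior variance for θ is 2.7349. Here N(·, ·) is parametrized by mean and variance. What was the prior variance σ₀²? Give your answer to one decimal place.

Posterior precision equals prior precision plus data precision: 1/σ_n² = 1/σ₀² + n/σ².
So 1/σ₀² = 1/2.7349 − 10/31.4 = 0.365644 − 0.318471 = 0.047173.
Hence σ₀² = 1/0.047173 ≈ 21.2.

σ₀² = 21.2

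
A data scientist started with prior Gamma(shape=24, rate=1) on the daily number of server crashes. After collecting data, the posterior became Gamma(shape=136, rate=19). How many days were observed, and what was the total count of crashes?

n = 18 days with total 112 crashes

Gamma–Poisson conjugacy: posterior shape = α + Σxᵢ, posterior rate = β + n.
Matching: Σxᵢ = 136 − 24 = 112 and n = 19 − 1 = 18.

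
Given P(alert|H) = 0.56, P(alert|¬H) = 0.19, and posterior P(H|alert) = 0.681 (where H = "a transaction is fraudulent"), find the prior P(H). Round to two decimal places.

P(H) = 0.42

Bayes' rule in odds form gives O(H|E) = O(H)·[P(E|H)/P(E|¬H)], hence O(H) = O(H|E)/LR.
Posterior odds = 0.681/(1−0.681) = 2.1348. LR = 0.56/0.19 = 2.9474.
Prior odds = 2.1348/2.9474 = 0.7243, so P(H) = 0.7243/(1+0.7243) ≈ 0.42.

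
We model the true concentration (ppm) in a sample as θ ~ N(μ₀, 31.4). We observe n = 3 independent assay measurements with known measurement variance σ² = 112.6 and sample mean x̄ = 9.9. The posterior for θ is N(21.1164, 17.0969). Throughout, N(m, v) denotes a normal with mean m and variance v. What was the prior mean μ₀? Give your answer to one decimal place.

The posterior mean is a precision-weighted average: μ_n = (τ₀μ₀ + τ_data·x̄)/(τ₀+τ_data), with τ₀=1/σ₀² and τ_data=n/σ².
Here τ₀ = 1/31.4 = 0.031847 and τ_data = 3/112.6 = 0.026643, so τ_n = 0.058490.
Rearranging for μ₀: μ₀ = (μ_n·τ_n − τ_data·x̄)/τ₀ = (21.1164·0.058490 − 0.026643·9.9) / 0.031847 = 0.971333/0.031847 ≈ 30.5.

μ₀ = 30.5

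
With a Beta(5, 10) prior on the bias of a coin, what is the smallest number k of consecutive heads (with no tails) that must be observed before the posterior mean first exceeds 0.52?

After k heads and 0 tails the posterior is Beta(5+k, 10), with mean (5+k)/(5+10+k).
Set (5+k)/(15+k) > 0.52 and solve: k > (0.52·15 − 5)/(1 − 0.52) = 5.833.
The smallest integer exceeding 5.833 is 6.

k = 6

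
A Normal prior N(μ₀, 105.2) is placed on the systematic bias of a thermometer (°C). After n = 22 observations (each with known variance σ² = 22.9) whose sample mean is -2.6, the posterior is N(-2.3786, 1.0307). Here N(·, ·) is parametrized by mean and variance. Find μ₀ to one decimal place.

The posterior mean is a precision-weighted average: μ_n = (τ₀μ₀ + τ_data·x̄)/(τ₀+τ_data), with τ₀=1/σ₀² and τ_data=n/σ².
Here τ₀ = 1/105.2 = 0.009506 and τ_data = 22/22.9 = 0.960699, so τ_n = 0.970205.
Rearranging for μ₀: μ₀ = (μ_n·τ_n − τ_data·x̄)/τ₀ = (-2.3786·0.970205 − 0.960699·-2.6) / 0.009506 = 0.190088/0.009506 ≈ 20.0.

μ₀ = 20.0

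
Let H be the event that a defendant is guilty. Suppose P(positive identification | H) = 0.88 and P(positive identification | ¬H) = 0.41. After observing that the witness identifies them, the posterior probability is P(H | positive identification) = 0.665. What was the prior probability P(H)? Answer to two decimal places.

In odds form, posterior odds = prior odds × likelihood ratio, so prior odds = posterior odds ÷ LR.
Posterior odds = 0.665/(1−0.665) = 1.9851. LR = 0.88/0.41 = 2.1463.
Prior odds = 1.9851/2.1463 = 0.9249, so P(H) = 0.9249/(1+0.9249) ≈ 0.48.

P(H) = 0.48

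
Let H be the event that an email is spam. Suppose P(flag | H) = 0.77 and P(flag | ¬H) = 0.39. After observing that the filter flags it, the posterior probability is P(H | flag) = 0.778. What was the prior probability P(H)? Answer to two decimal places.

P(H) = 0.64

In odds form, posterior odds = prior odds × likelihood ratio, so prior odds = posterior odds ÷ LR.
Posterior odds = 0.778/(1−0.778) = 3.5045. LR = 0.77/0.39 = 1.9744.
Prior odds = 3.5045/1.9744 = 1.7750, so P(H) = 1.7750/(1+1.7750) ≈ 0.64.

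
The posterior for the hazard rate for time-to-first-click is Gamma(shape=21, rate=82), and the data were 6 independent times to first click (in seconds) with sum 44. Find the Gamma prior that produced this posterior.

For an exponential likelihood with a Gamma(α, β) prior on the rate, n observations with total T give posterior Gamma(α+n, β+T).
So α = 21 − 6 = 15 and β = 82 − 44 = 38.

Gamma(shape=15, rate=38)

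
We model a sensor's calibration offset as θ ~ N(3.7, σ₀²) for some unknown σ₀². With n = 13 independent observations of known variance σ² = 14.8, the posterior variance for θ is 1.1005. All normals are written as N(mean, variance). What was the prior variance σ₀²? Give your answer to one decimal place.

Posterior precision equals prior precision plus data precision: 1/σ_n² = 1/σ₀² + n/σ².
So 1/σ₀² = 1/1.1005 − 13/14.8 = 0.908678 − 0.878378 = 0.030300.
Hence σ₀² = 1/0.030300 ≈ 33.0.

σ₀² = 33.0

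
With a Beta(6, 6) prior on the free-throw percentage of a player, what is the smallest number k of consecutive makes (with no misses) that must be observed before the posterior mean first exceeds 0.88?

After k makes and 0 misses the posterior is Beta(6+k, 6), with mean (6+k)/(6+6+k).
Set (6+k)/(12+k) > 0.88 and solve: k > (0.88·12 − 6)/(1 − 0.88) = 38.000.
The smallest integer exceeding 38.000 is 39, and checking k=39: (45)/(51) = 0.8824 > 0.88.

k = 39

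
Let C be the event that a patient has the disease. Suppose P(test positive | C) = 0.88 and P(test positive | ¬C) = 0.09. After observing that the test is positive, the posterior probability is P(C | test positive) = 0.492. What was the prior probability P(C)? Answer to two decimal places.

Bayes' rule in odds form gives O(C|E) = O(C)·[P(E|C)/P(E|¬C)], hence O(C) = O(C|E)/LR.
Posterior odds = 0.492/(1−0.492) = 0.9685. LR = 0.88/0.09 = 9.7778.
Prior odds = 0.9685/9.7778 = 0.0991, so P(C) = 0.0991/(1+0.0991) ≈ 0.09.

P(C) = 0.09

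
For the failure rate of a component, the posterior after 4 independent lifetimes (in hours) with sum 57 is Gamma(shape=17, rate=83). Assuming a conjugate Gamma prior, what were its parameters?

Gamma(shape=13, rate=26)

For an exponential likelihood with a Gamma(α, β) prior on the rate, n observations with total T give posterior Gamma(α+n, β+T).
So α = 17 − 4 = 13 and β = 83 − 57 = 26.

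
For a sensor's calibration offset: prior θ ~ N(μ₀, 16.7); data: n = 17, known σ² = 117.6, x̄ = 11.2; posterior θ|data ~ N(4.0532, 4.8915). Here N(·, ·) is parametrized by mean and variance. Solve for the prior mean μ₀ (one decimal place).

With known observation variance, the Normal–Normal posterior has precision τ_n = τ₀ + n/σ² and mean μ_n = (τ₀μ₀ + (n/σ²)x̄)/τ_n.
Here τ₀ = 1/16.7 = 0.059880 and τ_data = 17/117.6 = 0.144558, so τ_n = 0.204438.
Rearranging for μ₀: μ₀ = (μ_n·τ_n − τ_data·x̄)/τ₀ = (4.0532·0.204438 − 0.144558·11.2) / 0.059880 = -0.790421/0.059880 ≈ -13.2.

μ₀ = -13.2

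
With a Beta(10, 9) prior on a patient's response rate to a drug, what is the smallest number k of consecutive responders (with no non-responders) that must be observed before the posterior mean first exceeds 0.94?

After k responders and 0 non-responders the posterior is Beta(10+k, 9), with mean (10+k)/(10+9+k).
Set (10+k)/(19+k) > 0.94 and solve: k > (0.94·19 − 10)/(1 − 0.94) = 131.000.
The smallest integer exceeding 131.000 is 132, and checking k=132: (142)/(151) = 0.9404 > 0.94.

k = 132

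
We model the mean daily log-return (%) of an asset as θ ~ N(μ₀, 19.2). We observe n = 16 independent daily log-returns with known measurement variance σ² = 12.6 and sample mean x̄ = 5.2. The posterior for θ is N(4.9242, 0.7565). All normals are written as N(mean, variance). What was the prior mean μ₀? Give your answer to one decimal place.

With known observation variance, the Normal–Normal posterior has precision τ_n = τ₀ + n/σ² and mean μ_n = (τ₀μ₀ + (n/σ²)x̄)/τ_n.
Here τ₀ = 1/19.2 = 0.052083 and τ_data = 16/12.6 = 1.269841, so τ_n = 1.321924.
Rearranging for μ₀: μ₀ = (μ_n·τ_n − τ_data·x̄)/τ₀ = (4.9242·1.321924 − 1.269841·5.2) / 0.052083 = -0.093755/0.052083 ≈ -1.8.

μ₀ = -1.8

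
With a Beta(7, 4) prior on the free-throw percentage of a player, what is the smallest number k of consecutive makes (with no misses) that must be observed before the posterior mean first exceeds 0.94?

After k makes and 0 misses the posterior is Beta(7+k, 4), with mean (7+k)/(7+4+k).
Set (7+k)/(11+k) > 0.94 and solve: k > (0.94·11 − 7)/(1 − 0.94) = 55.667.
The smallest integer exceeding 55.667 is 56.

k = 56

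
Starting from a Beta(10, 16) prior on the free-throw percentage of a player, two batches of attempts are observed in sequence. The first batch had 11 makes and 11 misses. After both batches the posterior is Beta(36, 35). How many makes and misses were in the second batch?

Because Beta–binomial updating is additive in the counts, the combined data contributed (α_post−α_prior, β_post−β_prior) successes and failures.
Total across both batches: 36−10=26 makes, 35−16=19 misses.
Subtract the first batch: 26−11=15 makes and 19−11=8 misses.

15 makes and 8 misses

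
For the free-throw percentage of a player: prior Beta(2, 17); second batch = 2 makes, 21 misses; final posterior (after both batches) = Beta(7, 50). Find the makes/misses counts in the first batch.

Sequential conjugate updates are equivalent to a single update on the pooled data, so total successes = posterior α − prior α and total failures = posterior β − prior β.
Total across both batches: 7−2=5 makes, 50−17=33 misses.
Subtract the second batch: 5−2=3 makes and 33−21=12 misses.

3 makes and 12 misses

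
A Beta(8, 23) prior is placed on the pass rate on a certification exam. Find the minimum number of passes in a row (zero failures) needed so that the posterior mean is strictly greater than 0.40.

k = 8

After k passes and 0 failures the posterior is Beta(8+k, 23), with mean (8+k)/(8+23+k).
Set (8+k)/(31+k) > 0.40 and solve: k > (0.40·31 − 8)/(1 − 0.40) = 7.333.
The smallest integer exceeding 7.333 is 8.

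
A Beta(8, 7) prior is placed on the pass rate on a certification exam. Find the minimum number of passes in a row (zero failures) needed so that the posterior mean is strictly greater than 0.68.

k = 7

After k passes and 0 failures the posterior is Beta(8+k, 7), with mean (8+k)/(8+7+k).
Set (8+k)/(15+k) > 0.68 and solve: k > (0.68·15 − 8)/(1 − 0.68) = 6.875.
The smallest integer exceeding 6.875 is 7, and checking k=7: (15)/(22) = 0.6818 > 0.68.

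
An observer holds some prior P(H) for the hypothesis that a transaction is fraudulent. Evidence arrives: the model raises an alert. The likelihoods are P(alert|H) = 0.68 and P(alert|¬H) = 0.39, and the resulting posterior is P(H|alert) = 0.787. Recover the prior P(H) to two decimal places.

Bayes' rule in odds form gives O(H|E) = O(H)·[P(E|H)/P(E|¬H)], hence O(H) = O(H|E)/LR.
Posterior odds = 0.787/(1−0.787) = 3.6948. LR = 0.68/0.39 = 1.7436.
Prior odds = 3.6948/1.7436 = 2.1191, so P(H) = 2.1191/(1+2.1191) ≈ 0.68.

P(H) = 0.68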